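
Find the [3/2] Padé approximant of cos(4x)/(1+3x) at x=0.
(56*x**3 - 56*x**2/3 - 3*x + 1)/(1 - 59*x**2/3)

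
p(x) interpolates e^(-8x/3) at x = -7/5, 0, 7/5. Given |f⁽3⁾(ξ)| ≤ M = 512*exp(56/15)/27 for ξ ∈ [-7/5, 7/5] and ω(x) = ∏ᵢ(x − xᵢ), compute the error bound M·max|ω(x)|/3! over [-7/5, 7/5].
175616*sqrt(3)*exp(56/15)/91125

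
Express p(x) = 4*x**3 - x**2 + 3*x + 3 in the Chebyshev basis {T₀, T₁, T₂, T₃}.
(5/2)T₀ + (6)T₁ + (-1/2)T₂ + T₃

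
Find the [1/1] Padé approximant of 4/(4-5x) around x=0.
1/(1 - 5*x/4)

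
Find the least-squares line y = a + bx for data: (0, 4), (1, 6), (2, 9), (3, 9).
a = 43/10, b = 9/5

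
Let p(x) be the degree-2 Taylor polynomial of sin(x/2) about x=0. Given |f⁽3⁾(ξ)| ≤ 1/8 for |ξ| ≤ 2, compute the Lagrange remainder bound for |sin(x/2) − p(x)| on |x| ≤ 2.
1/6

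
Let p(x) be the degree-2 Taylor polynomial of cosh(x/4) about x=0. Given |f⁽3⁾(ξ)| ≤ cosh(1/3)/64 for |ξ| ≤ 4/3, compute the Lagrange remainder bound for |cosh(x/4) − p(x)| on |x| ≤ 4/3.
cosh(1/3)/162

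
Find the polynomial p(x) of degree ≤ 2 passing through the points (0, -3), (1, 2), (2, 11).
2*x**2 + 3*x - 3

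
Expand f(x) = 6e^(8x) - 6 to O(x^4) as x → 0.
48*x + 192*x**2 + 512*x**3 + O(x**4)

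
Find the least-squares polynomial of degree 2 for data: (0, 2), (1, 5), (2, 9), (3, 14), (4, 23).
79/35 + (97/70)x + (13/14)x²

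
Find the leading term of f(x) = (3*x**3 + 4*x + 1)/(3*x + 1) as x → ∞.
x**2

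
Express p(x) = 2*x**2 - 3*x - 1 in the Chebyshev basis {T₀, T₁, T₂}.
(-3)T₁ + T₂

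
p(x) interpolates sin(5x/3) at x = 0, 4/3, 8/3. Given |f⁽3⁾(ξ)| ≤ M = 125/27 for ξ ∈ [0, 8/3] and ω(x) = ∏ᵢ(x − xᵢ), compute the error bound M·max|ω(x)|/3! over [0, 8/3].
8000*sqrt(3)/19683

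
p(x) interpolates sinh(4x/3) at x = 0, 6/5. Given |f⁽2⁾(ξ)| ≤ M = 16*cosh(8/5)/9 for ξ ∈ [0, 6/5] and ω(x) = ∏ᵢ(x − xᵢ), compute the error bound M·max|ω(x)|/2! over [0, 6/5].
8*cosh(8/5)/25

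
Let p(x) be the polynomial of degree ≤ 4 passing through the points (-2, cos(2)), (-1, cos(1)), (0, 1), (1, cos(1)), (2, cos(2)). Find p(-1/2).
-cos(2)/64 + 5*cos(1)/16 + 45/64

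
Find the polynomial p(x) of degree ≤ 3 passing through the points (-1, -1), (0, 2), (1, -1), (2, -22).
-2*x**3 - 3*x**2 + 2*x + 2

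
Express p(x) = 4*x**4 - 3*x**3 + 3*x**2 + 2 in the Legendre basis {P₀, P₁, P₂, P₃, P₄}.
(19/5)P₀ + (-9/5)P₁ + (30/7)P₂ + (-6/5)P₃ + (32/35)P₄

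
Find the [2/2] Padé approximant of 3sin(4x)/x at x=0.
(12 - 112*x**2/5)/(4*x**2/5 + 1)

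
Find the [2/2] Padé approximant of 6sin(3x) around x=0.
18*x/(3*x**2/2 + 1)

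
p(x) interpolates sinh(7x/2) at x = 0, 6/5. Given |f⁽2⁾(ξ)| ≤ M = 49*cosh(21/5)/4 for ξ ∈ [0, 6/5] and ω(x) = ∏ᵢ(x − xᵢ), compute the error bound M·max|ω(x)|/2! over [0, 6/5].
441*cosh(21/5)/200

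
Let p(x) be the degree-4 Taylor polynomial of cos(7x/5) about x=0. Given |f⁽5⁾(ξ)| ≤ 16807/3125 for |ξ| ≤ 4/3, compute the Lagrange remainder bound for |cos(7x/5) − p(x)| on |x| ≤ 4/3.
2151296/11390625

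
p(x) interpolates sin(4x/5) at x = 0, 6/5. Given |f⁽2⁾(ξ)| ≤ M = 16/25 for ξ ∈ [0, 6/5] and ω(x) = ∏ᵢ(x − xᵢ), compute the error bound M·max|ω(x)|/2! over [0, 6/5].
72/625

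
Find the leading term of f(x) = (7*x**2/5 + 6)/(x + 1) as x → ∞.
7*x/5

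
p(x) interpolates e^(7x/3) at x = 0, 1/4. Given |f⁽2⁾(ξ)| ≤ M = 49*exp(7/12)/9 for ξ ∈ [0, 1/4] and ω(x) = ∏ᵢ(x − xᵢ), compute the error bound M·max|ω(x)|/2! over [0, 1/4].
49*exp(7/12)/1152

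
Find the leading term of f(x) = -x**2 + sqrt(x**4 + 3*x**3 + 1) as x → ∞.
3*x/2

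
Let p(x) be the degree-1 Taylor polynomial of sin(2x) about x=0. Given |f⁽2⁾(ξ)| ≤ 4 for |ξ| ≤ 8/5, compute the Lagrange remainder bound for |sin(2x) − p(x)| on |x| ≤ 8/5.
128/25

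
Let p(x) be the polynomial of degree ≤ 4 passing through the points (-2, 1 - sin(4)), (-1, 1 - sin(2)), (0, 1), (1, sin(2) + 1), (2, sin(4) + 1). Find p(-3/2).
-7*sin(2)/8 - 5*sin(4)/16 + 1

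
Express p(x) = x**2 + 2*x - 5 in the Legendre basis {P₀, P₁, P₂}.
(-14/3)P₀ + (2)P₁ + (2/3)P₂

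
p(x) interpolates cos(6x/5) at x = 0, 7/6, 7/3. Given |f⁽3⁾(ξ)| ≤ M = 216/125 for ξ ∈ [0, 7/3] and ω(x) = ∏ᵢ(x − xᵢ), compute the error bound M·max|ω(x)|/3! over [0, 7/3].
343*sqrt(3)/3375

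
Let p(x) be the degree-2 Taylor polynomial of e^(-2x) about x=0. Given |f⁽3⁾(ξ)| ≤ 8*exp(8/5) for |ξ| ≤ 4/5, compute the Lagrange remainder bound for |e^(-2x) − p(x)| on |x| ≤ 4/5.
256*exp(8/5)/375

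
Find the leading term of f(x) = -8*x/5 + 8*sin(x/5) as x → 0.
-4*x**3/375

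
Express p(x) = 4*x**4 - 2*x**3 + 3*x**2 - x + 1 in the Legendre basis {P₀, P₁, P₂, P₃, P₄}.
(14/5)P₀ + (-11/5)P₁ + (30/7)P₂ + (-4/5)P₃ + (32/35)P₄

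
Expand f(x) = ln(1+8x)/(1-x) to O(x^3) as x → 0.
8*x - 24*x**2 + O(x**3)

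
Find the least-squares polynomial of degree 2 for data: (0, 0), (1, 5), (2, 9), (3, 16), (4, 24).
2/7 + (233/70)x + (9/14)x²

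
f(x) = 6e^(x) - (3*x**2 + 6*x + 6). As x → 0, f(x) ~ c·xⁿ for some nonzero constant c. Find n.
3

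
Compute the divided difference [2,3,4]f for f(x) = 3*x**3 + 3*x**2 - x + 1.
30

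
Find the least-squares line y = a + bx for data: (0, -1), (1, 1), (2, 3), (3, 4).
a = -4/5, b = 17/10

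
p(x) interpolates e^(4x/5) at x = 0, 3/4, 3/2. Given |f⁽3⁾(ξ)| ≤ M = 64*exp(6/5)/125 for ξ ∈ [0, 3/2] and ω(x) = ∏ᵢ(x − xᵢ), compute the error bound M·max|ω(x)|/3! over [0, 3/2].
sqrt(3)*exp(6/5)/125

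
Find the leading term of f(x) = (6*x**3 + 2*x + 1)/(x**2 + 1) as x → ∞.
6*x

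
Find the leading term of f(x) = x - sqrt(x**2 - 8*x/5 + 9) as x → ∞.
4/5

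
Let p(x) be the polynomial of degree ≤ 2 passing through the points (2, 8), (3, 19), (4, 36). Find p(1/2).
11/4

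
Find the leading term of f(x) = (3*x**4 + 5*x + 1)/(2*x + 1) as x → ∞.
3*x**3/2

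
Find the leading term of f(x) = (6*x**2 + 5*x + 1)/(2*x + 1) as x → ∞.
3*x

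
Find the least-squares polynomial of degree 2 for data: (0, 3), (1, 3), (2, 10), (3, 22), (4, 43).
109/35 + (-247/70)x + (47/14)x²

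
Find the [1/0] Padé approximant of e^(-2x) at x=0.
1 - 2*x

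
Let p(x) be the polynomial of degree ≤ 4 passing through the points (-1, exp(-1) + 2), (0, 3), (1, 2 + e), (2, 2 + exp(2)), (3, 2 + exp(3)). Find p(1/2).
(-5 + e*(-20*exp(2) + 3*exp(3) + 90*e + 316))*exp(-1)/128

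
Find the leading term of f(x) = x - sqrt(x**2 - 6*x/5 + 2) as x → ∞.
3/5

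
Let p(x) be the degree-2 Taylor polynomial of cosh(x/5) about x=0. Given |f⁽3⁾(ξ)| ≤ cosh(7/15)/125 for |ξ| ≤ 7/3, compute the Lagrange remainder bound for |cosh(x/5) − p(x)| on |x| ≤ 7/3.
343*cosh(7/15)/20250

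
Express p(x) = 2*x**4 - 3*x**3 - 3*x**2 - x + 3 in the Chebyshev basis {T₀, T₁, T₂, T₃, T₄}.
(9/4)T₀ + (-13/4)T₁ + (-1/2)T₂ + (-3/4)T₃ + (1/4)T₄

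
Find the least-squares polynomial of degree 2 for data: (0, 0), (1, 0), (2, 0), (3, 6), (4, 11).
3/35 + (-62/35)x + (8/7)x²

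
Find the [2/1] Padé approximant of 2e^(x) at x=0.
(x**2/3 + 4*x/3 + 2)/(1 - x/3)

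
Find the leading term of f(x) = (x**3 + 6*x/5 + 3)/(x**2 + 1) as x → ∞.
x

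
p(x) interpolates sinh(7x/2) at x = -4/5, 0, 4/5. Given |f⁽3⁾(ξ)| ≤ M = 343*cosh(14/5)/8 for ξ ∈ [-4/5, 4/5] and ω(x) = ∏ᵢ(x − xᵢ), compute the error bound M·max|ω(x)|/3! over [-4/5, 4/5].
2744*sqrt(3)*cosh(14/5)/3375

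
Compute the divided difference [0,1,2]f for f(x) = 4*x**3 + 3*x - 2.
12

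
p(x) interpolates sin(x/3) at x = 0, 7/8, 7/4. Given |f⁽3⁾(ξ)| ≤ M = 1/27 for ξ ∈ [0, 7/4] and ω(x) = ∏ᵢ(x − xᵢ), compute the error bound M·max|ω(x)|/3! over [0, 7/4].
343*sqrt(3)/373248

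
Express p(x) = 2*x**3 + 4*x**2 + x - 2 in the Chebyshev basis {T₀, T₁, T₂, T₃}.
(5/2)T₁ + (2)T₂ + (1/2)T₃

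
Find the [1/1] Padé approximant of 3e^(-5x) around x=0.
(3 - 15*x/2)/(5*x/2 + 1)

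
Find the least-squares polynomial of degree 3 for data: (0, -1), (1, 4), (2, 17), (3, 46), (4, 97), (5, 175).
-8/9 + (400/189)x + (349/252)x² + (113/108)x³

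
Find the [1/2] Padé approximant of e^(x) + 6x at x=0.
(2017*x/291 + 1)/(-11*x**2/582 - 20*x/291 + 1)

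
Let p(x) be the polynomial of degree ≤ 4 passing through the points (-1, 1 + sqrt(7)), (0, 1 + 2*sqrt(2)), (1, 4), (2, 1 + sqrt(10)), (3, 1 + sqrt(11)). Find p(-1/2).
-41/64 - 5*sqrt(11)/128 + 7*sqrt(10)/32 + 35*sqrt(7)/128 + 35*sqrt(2)/16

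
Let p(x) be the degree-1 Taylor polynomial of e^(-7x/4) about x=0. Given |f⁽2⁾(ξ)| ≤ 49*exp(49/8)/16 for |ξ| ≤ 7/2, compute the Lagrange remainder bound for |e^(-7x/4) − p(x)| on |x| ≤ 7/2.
2401*exp(49/8)/128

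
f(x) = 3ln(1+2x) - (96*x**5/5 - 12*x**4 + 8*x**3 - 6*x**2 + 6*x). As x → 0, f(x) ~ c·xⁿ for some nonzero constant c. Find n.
6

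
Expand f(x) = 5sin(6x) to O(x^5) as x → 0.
30*x - 180*x**3 + O(x**5)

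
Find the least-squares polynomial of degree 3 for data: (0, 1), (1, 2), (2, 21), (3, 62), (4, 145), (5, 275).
53/63 + (-101/54)x + (467/252)x² + (205/108)x³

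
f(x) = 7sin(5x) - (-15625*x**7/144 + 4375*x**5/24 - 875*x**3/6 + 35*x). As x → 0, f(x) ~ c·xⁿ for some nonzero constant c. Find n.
9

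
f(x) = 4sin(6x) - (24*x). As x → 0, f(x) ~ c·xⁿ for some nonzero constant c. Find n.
3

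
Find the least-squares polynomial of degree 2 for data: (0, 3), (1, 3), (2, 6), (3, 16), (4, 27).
103/35 + (-153/70)x + (29/14)x²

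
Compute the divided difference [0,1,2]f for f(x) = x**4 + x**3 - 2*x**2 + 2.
8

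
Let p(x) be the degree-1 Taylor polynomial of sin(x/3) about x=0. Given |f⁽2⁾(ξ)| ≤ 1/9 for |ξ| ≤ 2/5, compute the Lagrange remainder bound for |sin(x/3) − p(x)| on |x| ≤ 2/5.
2/225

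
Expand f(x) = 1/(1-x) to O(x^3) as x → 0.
1 + x + x**2 + O(x**3)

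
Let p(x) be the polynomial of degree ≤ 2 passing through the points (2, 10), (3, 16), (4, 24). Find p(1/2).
19/4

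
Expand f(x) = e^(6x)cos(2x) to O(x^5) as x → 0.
1 + 6*x + 16*x**2 + 24*x**3 + 56*x**4/3 + O(x**5)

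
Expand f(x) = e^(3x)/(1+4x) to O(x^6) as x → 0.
1 - x + 17*x**2/2 - 59*x**3/2 + 971*x**4/8 - 19339*x**5/40 + O(x**6)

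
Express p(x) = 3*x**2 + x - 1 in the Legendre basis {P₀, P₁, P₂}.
P₁ + (2)P₂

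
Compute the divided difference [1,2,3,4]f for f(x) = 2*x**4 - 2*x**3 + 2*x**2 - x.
18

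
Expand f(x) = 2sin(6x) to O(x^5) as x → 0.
12*x - 72*x**3 + O(x**5)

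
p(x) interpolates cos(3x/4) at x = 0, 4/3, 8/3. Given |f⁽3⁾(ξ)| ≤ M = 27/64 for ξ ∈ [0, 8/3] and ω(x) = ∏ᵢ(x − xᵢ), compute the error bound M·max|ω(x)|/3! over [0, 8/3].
sqrt(3)/27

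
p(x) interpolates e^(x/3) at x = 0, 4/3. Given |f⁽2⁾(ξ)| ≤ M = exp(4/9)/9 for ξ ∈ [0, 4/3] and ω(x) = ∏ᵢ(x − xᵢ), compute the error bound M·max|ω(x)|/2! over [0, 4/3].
2*exp(4/9)/81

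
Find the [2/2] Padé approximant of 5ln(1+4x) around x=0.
20*x*(2*x + 1)/(8*x**2/3 + 4*x + 1)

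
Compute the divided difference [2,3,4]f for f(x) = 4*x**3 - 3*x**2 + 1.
33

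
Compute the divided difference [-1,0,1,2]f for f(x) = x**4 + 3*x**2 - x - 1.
2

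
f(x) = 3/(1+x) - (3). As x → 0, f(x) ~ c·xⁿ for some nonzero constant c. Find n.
1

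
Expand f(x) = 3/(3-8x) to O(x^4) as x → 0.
1 + 8*x/3 + 64*x**2/9 + 512*x**3/27 + O(x**4)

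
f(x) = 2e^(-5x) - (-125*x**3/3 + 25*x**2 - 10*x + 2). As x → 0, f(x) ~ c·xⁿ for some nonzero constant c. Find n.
4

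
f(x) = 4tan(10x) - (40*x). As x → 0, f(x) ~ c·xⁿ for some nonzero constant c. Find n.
3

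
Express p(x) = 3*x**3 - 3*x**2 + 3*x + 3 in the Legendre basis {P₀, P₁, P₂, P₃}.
(2)P₀ + (24/5)P₁ + (-2)P₂ + (6/5)P₃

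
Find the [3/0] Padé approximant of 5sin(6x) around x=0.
-180*x**3 + 30*x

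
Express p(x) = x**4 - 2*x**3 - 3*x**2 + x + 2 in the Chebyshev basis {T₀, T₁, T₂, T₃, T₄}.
(7/8)T₀ + (-1/2)T₁ - T₂ + (-1/2)T₃ + (1/8)T₄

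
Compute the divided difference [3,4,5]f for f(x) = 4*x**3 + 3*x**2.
51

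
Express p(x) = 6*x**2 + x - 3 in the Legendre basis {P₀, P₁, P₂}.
-P₀ + P₁ + (4)P₂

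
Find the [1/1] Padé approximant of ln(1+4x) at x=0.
4*x/(2*x + 1)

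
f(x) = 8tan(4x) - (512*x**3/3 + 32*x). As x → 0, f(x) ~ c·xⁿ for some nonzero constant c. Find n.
5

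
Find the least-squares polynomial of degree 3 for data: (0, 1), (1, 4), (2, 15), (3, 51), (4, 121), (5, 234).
83/63 + (-40/189)x + (1/126)x² + (101/54)x³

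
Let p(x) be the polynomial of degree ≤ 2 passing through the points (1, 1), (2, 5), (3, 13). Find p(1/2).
1/2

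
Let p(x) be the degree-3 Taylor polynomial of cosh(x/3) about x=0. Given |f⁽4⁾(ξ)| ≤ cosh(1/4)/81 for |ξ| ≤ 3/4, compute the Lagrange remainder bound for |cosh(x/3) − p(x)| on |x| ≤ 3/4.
cosh(1/4)/6144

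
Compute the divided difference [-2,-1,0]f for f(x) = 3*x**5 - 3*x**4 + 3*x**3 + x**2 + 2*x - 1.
-74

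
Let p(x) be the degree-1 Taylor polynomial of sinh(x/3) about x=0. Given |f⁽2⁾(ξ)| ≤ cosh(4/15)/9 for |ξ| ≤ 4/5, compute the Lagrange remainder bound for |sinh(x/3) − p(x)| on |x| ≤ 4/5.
8*cosh(4/15)/225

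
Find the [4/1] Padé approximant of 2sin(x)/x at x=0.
x**4/60 - x**2/3 + 2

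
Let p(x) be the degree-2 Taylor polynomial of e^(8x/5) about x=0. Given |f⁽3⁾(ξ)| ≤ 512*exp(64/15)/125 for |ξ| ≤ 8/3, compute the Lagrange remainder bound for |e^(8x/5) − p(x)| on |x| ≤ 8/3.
131072*exp(64/15)/10125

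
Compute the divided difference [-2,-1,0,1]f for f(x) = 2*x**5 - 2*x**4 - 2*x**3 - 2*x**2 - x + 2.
12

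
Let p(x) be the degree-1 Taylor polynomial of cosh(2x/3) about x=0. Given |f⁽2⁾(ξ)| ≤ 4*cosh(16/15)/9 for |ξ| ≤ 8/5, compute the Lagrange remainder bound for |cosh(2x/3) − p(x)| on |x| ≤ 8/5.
128*cosh(16/15)/225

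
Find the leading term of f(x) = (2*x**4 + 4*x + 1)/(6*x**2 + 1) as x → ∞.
x**2/3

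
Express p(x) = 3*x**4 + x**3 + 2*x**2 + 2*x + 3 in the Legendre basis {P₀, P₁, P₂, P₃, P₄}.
(64/15)P₀ + (13/5)P₁ + (64/21)P₂ + (2/5)P₃ + (24/35)P₄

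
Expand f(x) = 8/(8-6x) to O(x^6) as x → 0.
1 + 3*x/4 + 9*x**2/16 + 27*x**3/64 + 81*x**4/256 + 243*x**5/1024 + O(x**6)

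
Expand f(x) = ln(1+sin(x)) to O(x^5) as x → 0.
x - x**2/2 + x**3/6 - x**4/12 + O(x**5)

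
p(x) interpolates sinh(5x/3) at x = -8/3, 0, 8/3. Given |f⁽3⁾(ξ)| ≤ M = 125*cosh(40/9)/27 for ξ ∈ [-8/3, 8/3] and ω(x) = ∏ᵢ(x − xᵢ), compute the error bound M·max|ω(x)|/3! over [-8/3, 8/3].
64000*sqrt(3)*cosh(40/9)/19683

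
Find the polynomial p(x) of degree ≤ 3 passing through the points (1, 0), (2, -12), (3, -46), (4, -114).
-2*x**3 + x**2 - x + 2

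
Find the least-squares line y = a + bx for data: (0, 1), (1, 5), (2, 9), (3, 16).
a = 2/5, b = 49/10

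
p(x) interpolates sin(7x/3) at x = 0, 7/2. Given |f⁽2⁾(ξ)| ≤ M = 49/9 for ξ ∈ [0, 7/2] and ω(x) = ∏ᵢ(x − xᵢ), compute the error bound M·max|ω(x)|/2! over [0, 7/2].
2401/288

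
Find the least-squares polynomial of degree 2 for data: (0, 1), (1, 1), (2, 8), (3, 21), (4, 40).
31/35 + (-97/35)x + (22/7)x²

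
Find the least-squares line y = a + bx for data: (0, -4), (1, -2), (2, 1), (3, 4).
a = -43/10, b = 27/10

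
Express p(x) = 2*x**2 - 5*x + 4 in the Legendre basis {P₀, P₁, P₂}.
(14/3)P₀ + (-5)P₁ + (4/3)P₂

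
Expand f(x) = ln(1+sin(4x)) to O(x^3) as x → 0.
4*x - 8*x**2 + O(x**3)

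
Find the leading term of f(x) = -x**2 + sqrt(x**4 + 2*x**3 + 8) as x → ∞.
x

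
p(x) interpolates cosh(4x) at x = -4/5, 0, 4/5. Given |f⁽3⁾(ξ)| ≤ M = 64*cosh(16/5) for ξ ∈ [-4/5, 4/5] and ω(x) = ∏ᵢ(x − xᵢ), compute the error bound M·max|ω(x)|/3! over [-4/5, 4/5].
4096*sqrt(3)*cosh(16/5)/3375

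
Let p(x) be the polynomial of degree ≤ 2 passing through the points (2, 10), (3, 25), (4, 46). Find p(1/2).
-5/4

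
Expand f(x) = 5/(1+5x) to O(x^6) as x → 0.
5 - 25*x + 125*x**2 - 625*x**3 + 3125*x**4 - 15625*x**5 + O(x**6)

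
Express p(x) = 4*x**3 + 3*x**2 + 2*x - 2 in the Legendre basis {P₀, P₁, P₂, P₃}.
-P₀ + (22/5)P₁ + (2)P₂ + (8/5)P₃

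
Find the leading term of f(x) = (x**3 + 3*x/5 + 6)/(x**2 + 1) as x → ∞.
x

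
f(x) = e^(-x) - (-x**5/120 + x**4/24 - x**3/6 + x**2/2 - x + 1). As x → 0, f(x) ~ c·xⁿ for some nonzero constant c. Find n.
6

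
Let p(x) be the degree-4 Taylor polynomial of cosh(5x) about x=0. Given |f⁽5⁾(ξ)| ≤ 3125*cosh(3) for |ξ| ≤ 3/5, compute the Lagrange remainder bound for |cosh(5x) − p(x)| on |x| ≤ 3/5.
81*cosh(3)/40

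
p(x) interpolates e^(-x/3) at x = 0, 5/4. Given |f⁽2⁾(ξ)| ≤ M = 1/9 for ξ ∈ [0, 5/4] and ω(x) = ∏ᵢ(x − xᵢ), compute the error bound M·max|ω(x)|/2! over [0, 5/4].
25/1152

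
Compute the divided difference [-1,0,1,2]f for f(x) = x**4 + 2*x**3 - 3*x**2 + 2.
4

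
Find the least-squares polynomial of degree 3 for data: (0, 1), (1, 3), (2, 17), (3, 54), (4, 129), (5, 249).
23/21 + (-34/63)x + (13/42)x² + (35/18)x³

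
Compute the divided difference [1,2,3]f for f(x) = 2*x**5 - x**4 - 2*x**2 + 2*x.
153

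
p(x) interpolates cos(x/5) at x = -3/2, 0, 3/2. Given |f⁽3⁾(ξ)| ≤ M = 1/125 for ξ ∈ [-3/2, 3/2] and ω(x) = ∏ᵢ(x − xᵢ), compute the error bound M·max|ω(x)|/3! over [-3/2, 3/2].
sqrt(3)/1000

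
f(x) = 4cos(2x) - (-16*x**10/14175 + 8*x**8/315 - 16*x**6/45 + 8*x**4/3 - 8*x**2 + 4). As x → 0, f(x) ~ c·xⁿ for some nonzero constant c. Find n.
12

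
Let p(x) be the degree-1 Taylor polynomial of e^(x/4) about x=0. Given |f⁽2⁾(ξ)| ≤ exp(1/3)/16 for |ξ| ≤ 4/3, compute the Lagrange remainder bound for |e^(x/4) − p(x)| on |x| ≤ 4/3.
exp(1/3)/18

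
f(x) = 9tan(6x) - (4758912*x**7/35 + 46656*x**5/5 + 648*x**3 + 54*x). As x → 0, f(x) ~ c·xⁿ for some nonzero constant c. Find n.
9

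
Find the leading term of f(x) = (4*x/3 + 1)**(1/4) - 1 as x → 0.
x/3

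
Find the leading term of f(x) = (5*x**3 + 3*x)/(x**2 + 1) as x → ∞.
5*x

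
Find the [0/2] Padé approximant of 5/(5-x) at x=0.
1/(1 - x/5)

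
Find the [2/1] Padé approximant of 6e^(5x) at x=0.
(25*x**2 + 20*x + 6)/(1 - 5*x/3)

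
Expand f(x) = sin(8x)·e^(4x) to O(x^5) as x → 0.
8*x + 32*x**2 - 64*x**3/3 - 256*x**4 + O(x**5)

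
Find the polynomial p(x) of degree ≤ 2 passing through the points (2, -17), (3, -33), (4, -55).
-3*x**2 - x - 3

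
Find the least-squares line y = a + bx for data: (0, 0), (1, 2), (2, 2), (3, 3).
a = 2/5, b = 9/10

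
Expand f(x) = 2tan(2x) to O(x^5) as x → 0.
4*x + 16*x**3/3 + O(x**5)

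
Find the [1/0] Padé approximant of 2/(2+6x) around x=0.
1 - 3*x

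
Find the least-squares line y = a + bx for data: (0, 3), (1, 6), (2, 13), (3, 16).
a = 13/5, b = 23/5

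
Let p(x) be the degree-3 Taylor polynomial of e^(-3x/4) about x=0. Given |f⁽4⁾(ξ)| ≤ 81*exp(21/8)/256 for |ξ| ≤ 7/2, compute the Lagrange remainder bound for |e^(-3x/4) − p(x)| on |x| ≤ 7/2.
64827*exp(21/8)/32768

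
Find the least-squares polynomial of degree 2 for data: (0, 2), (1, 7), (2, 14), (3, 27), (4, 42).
74/35 + (18/7)x + (13/7)x²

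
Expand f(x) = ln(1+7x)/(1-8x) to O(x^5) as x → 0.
7*x + 63*x**2/2 + 1099*x**3/3 + 27965*x**4/12 + O(x**5)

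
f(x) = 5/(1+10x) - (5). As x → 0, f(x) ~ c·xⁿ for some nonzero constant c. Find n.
1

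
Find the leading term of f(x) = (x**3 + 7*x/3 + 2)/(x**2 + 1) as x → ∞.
x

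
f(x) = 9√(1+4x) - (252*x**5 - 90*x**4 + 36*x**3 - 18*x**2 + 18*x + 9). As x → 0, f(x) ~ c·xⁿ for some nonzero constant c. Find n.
6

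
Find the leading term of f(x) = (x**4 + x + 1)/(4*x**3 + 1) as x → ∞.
x/4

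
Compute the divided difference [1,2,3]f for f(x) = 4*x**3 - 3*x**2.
21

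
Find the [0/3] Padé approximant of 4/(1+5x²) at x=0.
4/(5*x**2 + 1)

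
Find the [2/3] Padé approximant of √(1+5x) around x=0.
(175*x**2/16 + 7*x + 1)/(-25*x**3/32 + 45*x**2/16 + 9*x/2 + 1)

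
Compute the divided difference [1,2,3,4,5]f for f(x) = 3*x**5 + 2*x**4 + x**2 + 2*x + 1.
47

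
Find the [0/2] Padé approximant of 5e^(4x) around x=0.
5/(8*x**2 - 4*x + 1)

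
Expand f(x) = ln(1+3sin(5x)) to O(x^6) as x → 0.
15*x - 225*x**2/2 + 2125*x**3/2 - 46875*x**4/4 + 1103125*x**5/8 + O(x**6)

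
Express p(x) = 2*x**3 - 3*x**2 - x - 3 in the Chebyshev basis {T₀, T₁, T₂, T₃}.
(-9/2)T₀ + (1/2)T₁ + (-3/2)T₂ + (1/2)T₃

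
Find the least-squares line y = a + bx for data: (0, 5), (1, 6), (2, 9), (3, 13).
a = 21/5, b = 27/10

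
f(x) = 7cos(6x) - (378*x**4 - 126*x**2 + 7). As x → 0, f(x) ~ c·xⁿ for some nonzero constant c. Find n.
6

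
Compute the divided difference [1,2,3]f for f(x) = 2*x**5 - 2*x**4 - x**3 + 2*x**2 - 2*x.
126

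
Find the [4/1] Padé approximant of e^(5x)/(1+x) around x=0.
(6875*x**4/2632 + 4625*x**3/987 + 3225*x**2/658 + 1020*x/329 + 1)/(1 - 296*x/329)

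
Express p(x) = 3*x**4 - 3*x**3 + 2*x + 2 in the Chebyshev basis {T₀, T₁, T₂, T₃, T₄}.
(25/8)T₀ + (-1/4)T₁ + (3/2)T₂ + (-3/4)T₃ + (3/8)T₄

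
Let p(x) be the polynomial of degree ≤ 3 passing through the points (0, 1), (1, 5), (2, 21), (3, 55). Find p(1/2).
15/8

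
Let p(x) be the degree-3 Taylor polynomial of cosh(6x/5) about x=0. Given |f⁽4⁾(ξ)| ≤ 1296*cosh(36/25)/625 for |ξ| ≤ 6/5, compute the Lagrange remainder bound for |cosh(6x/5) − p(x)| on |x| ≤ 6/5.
69984*cosh(36/25)/390625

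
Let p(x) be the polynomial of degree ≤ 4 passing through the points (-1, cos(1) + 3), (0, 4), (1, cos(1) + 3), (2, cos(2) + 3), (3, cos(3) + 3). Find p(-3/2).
-9/32 + 35*cos(3)/128 - 45*cos(2)/32 + 693*cos(1)/128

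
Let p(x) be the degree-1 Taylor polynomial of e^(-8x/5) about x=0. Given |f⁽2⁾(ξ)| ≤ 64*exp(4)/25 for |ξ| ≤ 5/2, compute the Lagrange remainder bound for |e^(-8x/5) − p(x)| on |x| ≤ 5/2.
8*exp(4)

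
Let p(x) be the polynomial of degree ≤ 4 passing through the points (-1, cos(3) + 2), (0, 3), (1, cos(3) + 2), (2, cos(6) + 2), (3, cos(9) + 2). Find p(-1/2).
-5*cos(9)/128 + 7*cos(6)/32 - 35*cos(3)/128 + 99/32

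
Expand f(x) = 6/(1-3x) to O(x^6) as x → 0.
6 + 18*x + 54*x**2 + 162*x**3 + 486*x**4 + 1458*x**5 + O(x**6)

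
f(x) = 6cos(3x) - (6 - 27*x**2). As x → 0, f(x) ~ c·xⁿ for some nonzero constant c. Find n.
4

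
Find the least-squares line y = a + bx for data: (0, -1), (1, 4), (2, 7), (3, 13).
a = -1, b = 9/2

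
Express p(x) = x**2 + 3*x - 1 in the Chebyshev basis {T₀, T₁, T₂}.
(-1/2)T₀ + (3)T₁ + (1/2)T₂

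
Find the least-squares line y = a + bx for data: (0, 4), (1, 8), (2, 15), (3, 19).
a = 37/10, b = 26/5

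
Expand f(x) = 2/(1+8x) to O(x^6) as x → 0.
2 - 16*x + 128*x**2 - 1024*x**3 + 8192*x**4 - 65536*x**5 + O(x**6)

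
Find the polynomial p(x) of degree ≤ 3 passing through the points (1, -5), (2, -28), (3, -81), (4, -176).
-2*x**3 - 3*x**2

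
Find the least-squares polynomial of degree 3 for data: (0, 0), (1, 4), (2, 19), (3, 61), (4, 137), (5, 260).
1/6 + (83/252)x + (43/42)x² + (67/36)x³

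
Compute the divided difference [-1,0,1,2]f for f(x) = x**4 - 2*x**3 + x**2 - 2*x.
0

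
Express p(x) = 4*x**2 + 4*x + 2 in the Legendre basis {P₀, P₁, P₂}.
(10/3)P₀ + (4)P₁ + (8/3)P₂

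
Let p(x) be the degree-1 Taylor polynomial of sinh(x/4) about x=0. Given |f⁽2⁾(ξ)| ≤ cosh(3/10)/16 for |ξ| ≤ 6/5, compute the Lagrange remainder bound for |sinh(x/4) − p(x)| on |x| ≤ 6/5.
9*cosh(3/10)/200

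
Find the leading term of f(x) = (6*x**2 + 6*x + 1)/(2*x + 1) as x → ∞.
3*x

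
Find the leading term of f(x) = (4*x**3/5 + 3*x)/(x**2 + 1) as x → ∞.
4*x/5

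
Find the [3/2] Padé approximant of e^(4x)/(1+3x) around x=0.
(346*x**3/105 + 21*x**2/5 + 87*x/28 + 1)/(-407*x**2/140 + 59*x/28 + 1)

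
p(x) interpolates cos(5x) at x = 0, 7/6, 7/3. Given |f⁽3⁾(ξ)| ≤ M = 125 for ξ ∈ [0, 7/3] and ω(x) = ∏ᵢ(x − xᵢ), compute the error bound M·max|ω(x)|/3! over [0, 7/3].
42875*sqrt(3)/5832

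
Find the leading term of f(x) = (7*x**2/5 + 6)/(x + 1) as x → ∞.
7*x/5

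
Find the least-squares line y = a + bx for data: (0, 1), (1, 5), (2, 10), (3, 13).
a = 11/10, b = 41/10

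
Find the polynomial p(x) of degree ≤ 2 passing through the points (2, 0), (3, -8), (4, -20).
-2*x**2 + 2*x + 4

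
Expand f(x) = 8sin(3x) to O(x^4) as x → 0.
24*x - 36*x**3 + O(x**4)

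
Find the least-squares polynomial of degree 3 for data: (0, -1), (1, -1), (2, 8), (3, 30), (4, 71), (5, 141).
-76/63 + (-118/189)x + (43/126)x² + (59/54)x³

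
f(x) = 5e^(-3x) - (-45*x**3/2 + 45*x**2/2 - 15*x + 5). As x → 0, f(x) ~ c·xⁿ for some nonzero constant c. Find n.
4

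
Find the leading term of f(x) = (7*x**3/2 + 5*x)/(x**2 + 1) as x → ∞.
7*x/2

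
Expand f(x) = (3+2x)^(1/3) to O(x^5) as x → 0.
3**(1/3) + 2*3**(1/3)*x/9 - 4*3**(1/3)*x**2/81 + 40*3**(1/3)*x**3/2187 - 160*3**(1/3)*x**4/19683 + O(x**5)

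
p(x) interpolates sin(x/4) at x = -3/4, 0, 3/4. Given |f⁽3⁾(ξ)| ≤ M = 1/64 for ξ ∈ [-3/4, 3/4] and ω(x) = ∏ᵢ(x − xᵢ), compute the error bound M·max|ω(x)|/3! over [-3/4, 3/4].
sqrt(3)/4096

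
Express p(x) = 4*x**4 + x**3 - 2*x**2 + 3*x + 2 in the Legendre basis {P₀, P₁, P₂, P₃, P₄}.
(32/15)P₀ + (18/5)P₁ + (20/21)P₂ + (2/5)P₃ + (32/35)P₄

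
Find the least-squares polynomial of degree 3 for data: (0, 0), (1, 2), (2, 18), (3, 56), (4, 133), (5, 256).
-5/126 + (-115/756)x + (32/63)x² + (211/108)x³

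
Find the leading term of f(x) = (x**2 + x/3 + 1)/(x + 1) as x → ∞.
x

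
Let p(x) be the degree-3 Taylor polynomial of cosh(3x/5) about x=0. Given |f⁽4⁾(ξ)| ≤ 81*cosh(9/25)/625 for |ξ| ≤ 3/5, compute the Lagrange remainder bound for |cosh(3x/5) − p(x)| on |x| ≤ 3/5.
2187*cosh(9/25)/3125000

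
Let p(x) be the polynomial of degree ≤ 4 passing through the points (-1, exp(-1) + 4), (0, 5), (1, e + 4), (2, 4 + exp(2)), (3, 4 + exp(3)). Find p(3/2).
(3 + e*(-5*exp(3) + 90*e + 60*exp(2) + 492))*exp(-1)/128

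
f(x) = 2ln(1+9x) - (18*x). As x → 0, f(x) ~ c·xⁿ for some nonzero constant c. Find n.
2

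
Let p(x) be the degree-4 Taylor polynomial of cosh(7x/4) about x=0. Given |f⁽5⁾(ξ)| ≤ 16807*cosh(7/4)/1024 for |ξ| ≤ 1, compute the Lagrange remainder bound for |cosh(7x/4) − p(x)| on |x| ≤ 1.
16807*cosh(7/4)/122880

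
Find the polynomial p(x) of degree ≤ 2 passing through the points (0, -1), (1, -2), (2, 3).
3*x**2 - 4*x - 1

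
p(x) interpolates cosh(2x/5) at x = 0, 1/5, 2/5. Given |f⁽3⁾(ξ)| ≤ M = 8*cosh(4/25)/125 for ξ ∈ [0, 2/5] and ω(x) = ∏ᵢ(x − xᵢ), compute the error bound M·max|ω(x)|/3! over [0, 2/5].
8*sqrt(3)*cosh(4/25)/421875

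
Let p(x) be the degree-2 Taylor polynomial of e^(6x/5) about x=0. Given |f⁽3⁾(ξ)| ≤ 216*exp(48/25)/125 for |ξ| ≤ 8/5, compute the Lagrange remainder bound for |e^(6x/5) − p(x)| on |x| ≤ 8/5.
18432*exp(48/25)/15625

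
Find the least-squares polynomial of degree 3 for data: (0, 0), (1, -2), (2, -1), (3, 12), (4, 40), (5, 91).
5/63 + (-947/378)x + (-229/252)x² + (109/108)x³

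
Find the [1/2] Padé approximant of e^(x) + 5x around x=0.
(1261*x/213 + 1)/(-3*x**2/142 - 17*x/213 + 1)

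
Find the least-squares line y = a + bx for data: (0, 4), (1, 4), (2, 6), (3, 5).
a = 4, b = 1/2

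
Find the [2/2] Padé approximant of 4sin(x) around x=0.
4*x/(x**2/6 + 1)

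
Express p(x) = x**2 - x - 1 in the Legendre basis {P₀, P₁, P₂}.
(-2/3)P₀ - P₁ + (2/3)P₂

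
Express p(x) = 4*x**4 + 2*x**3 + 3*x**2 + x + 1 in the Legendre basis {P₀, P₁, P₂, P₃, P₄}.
(14/5)P₀ + (11/5)P₁ + (30/7)P₂ + (4/5)P₃ + (32/35)P₄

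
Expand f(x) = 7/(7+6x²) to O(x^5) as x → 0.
1 - 6*x**2/7 + 36*x**4/49 + O(x**5)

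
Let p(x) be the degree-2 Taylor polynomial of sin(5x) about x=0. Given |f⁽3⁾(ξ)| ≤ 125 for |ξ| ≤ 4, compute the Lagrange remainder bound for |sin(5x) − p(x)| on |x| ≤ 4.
4000/3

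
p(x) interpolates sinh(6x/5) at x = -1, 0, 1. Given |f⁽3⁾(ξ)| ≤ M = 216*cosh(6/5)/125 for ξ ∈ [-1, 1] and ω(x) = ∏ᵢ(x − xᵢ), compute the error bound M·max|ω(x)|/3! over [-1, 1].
8*sqrt(3)*cosh(6/5)/125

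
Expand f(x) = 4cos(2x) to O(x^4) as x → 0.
4 - 8*x**2 + O(x**4)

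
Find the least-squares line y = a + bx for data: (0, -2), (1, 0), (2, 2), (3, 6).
a = -12/5, b = 13/5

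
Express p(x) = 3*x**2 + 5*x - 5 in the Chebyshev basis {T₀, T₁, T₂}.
(-7/2)T₀ + (5)T₁ + (3/2)T₂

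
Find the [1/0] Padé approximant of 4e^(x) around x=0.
4*x + 4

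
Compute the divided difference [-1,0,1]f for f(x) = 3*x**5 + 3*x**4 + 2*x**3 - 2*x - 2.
3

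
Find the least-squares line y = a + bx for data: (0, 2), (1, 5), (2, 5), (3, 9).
a = 21/10, b = 21/10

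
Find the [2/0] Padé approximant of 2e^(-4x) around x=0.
16*x**2 - 8*x + 2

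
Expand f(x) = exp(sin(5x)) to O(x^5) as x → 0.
1 + 5*x + 25*x**2/2 - 625*x**4/8 + O(x**5)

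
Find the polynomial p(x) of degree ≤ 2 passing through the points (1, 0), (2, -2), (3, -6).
-x**2 + x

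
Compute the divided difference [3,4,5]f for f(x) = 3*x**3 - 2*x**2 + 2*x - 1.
34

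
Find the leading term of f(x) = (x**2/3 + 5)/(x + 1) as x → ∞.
x/3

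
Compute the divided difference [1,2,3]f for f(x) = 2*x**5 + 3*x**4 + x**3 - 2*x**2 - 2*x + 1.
259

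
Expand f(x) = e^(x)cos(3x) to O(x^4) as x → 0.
1 + x - 4*x**2 - 13*x**3/3 + O(x**4)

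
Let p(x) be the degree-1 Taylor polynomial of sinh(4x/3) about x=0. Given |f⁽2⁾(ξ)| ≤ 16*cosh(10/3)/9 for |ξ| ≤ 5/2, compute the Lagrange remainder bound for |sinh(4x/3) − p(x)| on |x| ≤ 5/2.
50*cosh(10/3)/9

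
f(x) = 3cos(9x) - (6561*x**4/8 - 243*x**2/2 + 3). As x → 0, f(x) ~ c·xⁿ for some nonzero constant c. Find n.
6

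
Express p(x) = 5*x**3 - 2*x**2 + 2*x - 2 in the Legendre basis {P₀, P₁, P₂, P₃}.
(-8/3)P₀ + (5)P₁ + (-4/3)P₂ + (2)P₃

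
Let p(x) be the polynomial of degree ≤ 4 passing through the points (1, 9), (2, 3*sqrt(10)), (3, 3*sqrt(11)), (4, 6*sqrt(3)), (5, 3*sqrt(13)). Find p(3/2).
-105*sqrt(11)/64 - 15*sqrt(13)/128 + 21*sqrt(3)/16 + 315/128 + 105*sqrt(10)/32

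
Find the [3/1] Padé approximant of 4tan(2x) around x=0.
32*x**3/3 + 8*x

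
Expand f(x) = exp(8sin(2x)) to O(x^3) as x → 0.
1 + 16*x + 128*x**2 + O(x**3)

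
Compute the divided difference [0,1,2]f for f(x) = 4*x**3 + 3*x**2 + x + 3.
15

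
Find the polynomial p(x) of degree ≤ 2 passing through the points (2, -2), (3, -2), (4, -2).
-2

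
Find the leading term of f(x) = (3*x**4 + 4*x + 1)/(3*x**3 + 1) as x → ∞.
x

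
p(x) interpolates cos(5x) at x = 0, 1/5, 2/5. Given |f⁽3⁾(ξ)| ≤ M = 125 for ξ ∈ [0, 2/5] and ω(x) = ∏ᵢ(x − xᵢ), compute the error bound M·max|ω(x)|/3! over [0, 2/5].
sqrt(3)/27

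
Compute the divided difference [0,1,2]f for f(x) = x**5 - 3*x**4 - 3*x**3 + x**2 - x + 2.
-14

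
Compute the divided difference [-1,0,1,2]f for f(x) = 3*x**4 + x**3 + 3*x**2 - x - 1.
7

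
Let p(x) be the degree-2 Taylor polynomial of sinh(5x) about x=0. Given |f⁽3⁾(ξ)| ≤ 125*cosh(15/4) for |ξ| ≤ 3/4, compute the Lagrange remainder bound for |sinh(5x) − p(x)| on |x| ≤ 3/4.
1125*cosh(15/4)/128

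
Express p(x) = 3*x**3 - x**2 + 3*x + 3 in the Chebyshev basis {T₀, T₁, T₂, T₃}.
(5/2)T₀ + (21/4)T₁ + (-1/2)T₂ + (3/4)T₃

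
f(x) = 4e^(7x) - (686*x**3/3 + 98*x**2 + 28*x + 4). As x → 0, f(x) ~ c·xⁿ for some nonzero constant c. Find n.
4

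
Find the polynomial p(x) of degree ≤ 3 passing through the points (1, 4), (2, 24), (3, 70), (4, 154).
2*x**3 + x**2 + 3*x - 2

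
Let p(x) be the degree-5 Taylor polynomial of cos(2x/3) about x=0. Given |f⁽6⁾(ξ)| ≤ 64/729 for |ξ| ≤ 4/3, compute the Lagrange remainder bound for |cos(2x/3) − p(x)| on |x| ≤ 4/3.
16384/23914845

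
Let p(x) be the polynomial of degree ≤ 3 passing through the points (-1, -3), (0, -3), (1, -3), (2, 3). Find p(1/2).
-27/8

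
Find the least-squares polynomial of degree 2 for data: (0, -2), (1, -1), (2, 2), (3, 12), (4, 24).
-13/7 + (-25/14)x + (29/14)x²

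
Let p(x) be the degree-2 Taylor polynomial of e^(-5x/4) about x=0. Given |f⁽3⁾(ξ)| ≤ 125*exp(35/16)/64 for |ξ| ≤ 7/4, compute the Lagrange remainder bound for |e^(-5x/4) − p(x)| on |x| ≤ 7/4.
42875*exp(35/16)/24576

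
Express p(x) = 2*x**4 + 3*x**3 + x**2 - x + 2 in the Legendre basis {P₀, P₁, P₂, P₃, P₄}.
(41/15)P₀ + (4/5)P₁ + (38/21)P₂ + (6/5)P₃ + (16/35)P₄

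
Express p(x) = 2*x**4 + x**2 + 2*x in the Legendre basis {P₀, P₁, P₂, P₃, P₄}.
(11/15)P₀ + (2)P₁ + (38/21)P₂ + (16/35)P₄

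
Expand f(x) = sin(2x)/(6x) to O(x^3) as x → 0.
1/3 - 2*x**2/9 + O(x**3)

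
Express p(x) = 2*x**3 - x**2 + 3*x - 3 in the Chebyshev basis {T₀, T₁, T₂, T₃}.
(-7/2)T₀ + (9/2)T₁ + (-1/2)T₂ + (1/2)T₃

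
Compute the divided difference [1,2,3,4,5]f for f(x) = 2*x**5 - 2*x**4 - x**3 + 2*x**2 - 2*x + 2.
28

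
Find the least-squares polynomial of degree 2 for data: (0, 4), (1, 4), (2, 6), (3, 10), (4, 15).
137/35 + (-22/35)x + (6/7)x²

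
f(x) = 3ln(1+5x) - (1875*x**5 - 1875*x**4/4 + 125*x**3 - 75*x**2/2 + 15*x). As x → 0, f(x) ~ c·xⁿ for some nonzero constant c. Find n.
6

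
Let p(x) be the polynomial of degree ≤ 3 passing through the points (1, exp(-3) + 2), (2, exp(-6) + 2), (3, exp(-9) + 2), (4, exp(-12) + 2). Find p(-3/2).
(-495*exp(6) - 105 + 385*exp(3) + 231*exp(9) + 32*exp(12))*exp(-12)/16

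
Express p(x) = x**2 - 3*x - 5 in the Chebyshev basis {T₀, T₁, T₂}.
(-9/2)T₀ + (-3)T₁ + (1/2)T₂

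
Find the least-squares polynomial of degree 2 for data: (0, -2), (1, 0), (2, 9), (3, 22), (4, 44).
-67/35 + (-41/35)x + (22/7)x²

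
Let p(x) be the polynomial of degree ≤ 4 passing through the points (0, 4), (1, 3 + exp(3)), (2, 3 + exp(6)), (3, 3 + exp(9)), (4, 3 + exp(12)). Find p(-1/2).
-45*exp(9)/32 - 105*exp(3)/32 + 699/128 + 189*exp(6)/64 + 35*exp(12)/128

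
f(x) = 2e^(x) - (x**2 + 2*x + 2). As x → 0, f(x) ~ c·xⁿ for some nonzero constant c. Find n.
3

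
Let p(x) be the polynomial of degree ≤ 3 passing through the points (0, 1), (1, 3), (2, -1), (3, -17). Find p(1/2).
19/8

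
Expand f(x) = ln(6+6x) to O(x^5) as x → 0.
log(6) + x - x**2/2 + x**3/3 - x**4/4 + O(x**5)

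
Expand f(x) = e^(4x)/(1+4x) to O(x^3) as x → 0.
1 + 8*x**2 + O(x**3)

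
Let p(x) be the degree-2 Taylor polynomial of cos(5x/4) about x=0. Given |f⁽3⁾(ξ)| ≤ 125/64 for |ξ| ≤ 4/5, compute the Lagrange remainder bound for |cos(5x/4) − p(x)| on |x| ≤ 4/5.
1/6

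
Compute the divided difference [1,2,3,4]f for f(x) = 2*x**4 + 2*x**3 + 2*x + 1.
22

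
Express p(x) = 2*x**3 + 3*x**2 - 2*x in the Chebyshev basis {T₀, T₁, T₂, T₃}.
(3/2)T₀ + (-1/2)T₁ + (3/2)T₂ + (1/2)T₃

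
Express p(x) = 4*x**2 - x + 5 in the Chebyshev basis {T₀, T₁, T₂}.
(7)T₀ - T₁ + (2)T₂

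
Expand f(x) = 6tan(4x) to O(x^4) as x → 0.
24*x + 128*x**3 + O(x**4)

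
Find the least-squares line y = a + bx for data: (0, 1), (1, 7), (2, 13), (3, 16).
a = 8/5, b = 51/10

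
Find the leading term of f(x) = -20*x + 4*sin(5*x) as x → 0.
-250*x**3/3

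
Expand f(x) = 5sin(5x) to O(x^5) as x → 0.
25*x - 625*x**3/6 + O(x**5)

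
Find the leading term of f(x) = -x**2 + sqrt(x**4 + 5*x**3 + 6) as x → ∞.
5*x/2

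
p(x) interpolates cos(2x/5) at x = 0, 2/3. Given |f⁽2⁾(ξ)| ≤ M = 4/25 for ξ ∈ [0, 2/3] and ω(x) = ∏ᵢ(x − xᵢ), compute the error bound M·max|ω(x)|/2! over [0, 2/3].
2/225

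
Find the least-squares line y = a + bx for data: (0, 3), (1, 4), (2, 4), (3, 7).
a = 27/10, b = 6/5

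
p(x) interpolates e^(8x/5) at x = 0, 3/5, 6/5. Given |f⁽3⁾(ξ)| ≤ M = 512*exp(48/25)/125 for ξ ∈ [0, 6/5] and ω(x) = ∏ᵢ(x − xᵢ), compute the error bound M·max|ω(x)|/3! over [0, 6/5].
512*sqrt(3)*exp(48/25)/15625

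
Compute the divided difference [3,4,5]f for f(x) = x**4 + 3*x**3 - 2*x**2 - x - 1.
131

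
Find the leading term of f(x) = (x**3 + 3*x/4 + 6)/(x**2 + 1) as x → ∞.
x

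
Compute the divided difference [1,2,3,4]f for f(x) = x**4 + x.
10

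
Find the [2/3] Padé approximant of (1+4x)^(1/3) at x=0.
(56*x**2/9 + 16*x/3 + 1)/(-32*x**3/81 + 8*x**2/3 + 4*x + 1)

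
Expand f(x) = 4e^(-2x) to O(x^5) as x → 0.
4 - 8*x + 8*x**2 - 16*x**3/3 + 8*x**4/3 + O(x**5)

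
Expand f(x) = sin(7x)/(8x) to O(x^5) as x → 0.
7/8 - 343*x**2/48 + 16807*x**4/960 + O(x**5)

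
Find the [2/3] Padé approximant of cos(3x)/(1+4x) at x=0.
(1 - 15*x**2/4)/(3*x**3 + 3*x**2/4 + 4*x + 1)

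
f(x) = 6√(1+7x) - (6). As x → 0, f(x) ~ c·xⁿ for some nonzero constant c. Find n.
1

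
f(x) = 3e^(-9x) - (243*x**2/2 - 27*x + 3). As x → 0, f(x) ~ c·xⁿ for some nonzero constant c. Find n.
3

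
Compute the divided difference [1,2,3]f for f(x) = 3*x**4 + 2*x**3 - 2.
87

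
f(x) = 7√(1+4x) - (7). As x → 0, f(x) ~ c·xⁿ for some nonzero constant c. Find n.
1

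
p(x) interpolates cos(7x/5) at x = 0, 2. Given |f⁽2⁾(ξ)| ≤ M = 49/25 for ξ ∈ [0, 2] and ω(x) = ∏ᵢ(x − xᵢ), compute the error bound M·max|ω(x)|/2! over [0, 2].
49/50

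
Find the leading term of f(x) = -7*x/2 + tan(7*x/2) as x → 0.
343*x**3/24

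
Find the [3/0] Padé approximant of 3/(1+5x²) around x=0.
3 - 15*x**2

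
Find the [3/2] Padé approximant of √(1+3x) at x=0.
(27*x**3/32 + 81*x**2/16 + 9*x/2 + 1)/(27*x**2/16 + 3*x + 1)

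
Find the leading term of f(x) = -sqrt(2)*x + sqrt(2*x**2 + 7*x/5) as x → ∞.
7*sqrt(2)/20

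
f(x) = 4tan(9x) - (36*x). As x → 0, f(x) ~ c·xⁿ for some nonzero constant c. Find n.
3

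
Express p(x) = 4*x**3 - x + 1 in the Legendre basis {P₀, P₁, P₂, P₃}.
P₀ + (7/5)P₁ + (8/5)P₃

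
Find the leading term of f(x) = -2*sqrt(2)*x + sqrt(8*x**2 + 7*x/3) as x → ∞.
7*sqrt(2)/24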